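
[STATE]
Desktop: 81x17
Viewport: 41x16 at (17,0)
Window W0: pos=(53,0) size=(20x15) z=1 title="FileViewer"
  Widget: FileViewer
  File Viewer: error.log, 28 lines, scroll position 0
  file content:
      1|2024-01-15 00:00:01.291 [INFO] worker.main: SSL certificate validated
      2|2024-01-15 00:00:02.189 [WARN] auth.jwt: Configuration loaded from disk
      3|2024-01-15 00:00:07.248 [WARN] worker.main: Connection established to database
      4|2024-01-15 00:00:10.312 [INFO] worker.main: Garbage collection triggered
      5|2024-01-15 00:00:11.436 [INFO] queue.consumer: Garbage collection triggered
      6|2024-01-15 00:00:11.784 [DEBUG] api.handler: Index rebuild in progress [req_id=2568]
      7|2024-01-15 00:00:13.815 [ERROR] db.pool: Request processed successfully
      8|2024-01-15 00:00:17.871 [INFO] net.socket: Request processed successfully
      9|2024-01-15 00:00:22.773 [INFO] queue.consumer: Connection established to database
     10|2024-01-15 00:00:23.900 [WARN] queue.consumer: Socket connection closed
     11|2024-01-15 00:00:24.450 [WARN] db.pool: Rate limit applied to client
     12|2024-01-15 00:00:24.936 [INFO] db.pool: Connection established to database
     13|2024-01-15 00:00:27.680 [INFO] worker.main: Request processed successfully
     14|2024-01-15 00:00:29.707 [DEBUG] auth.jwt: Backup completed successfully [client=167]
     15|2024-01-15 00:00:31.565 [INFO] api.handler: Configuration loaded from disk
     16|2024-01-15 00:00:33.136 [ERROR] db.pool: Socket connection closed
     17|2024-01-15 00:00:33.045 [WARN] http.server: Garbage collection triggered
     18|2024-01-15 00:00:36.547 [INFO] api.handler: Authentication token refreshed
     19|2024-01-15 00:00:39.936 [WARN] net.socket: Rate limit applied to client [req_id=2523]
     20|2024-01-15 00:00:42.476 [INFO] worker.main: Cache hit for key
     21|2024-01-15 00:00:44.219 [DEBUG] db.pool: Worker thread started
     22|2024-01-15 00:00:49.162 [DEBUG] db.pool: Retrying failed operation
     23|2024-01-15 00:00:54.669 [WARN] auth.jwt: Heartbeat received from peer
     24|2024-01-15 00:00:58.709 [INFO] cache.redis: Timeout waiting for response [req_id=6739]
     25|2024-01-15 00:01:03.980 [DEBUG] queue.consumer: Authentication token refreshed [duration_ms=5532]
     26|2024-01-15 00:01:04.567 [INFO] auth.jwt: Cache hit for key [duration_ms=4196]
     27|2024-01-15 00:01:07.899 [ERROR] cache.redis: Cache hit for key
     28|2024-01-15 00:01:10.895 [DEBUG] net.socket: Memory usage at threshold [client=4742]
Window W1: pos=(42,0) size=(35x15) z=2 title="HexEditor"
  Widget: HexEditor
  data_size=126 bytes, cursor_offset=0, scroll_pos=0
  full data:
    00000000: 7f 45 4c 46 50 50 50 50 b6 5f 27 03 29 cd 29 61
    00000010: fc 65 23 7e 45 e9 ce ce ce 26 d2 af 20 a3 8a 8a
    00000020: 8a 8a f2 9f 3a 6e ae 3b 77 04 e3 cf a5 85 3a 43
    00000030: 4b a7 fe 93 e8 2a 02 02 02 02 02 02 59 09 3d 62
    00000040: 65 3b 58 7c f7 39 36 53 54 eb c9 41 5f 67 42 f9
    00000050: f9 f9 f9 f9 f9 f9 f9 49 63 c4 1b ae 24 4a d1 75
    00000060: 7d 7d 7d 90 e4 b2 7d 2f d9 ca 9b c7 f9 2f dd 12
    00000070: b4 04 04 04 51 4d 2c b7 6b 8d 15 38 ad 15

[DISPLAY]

                         ┏━━━━━━━━━━━━━━━
                         ┃ HexEditor     
                         ┠───────────────
                         ┃00000000  7F 45
                         ┃00000010  fc 65
                         ┃00000020  8a 8a
                         ┃00000030  4b a7
                         ┃00000040  65 3b
                         ┃00000050  f9 f9
                         ┃00000060  7d 7d
                         ┃00000070  b4 04
                         ┃               
                         ┃               
                         ┃               
                         ┗━━━━━━━━━━━━━━━
                                         


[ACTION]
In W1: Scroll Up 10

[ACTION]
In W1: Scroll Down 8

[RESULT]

                         ┏━━━━━━━━━━━━━━━
                         ┃ HexEditor     
                         ┠───────────────
                         ┃00000070  b4 04
                         ┃               
                         ┃               
                         ┃               
                         ┃               
                         ┃               
                         ┃               
                         ┃               
                         ┃               
                         ┃               
                         ┃               
                         ┗━━━━━━━━━━━━━━━
                                         


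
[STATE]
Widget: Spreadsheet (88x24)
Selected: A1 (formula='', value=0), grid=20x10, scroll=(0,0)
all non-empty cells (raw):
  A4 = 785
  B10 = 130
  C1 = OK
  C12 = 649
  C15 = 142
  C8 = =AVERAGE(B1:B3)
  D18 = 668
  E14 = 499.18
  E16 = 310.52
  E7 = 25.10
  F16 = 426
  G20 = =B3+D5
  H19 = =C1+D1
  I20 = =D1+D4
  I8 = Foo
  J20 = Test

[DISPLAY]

A1:                                                                                     
       A       B       C       D       E       F       G       H       I       J        
----------------------------------------------------------------------------------------
  1      [0]       0OK             0       0       0       0       0       0       0    
  2        0       0       0       0       0       0       0       0       0       0    
  3        0       0       0       0       0       0       0       0       0       0    
  4      785       0       0       0       0       0       0       0       0       0    
  5        0       0       0       0       0       0       0       0       0       0    
  6        0       0       0       0       0       0       0       0       0       0    
  7        0       0       0       0   25.10       0       0       0       0       0    
  8        0       0       0       0       0       0       0       0Foo            0    
  9        0       0       0       0       0       0       0       0       0       0    
 10        0     130       0       0       0       0       0       0       0       0    
 11        0       0       0       0       0       0       0       0       0       0    
 12        0       0     649       0       0       0       0       0       0       0    
 13        0       0       0       0       0       0       0       0       0       0    
 14        0       0       0       0  499.18       0       0       0       0       0    
 15        0       0     142       0       0       0       0       0       0       0    
 16        0       0       0       0  310.52     426       0       0       0       0    
 17        0       0       0       0       0       0       0       0       0       0    
 18        0       0       0     668       0       0       0       0       0       0    
 19        0       0       0       0       0       0       0#ERR!          0       0    
 20        0       0       0       0       0       0       0       0       0Test        
                                                                                        


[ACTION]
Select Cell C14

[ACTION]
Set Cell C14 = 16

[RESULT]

C14: 16                                                                                 
       A       B       C       D       E       F       G       H       I       J        
----------------------------------------------------------------------------------------
  1        0       0OK             0       0       0       0       0       0       0    
  2        0       0       0       0       0       0       0       0       0       0    
  3        0       0       0       0       0       0       0       0       0       0    
  4      785       0       0       0       0       0       0       0       0       0    
  5        0       0       0       0       0       0       0       0       0       0    
  6        0       0       0       0       0       0       0       0       0       0    
  7        0       0       0       0   25.10       0       0       0       0       0    
  8        0       0       0       0       0       0       0       0Foo            0    
  9        0       0       0       0       0       0       0       0       0       0    
 10        0     130       0       0       0       0       0       0       0       0    
 11        0       0       0       0       0       0       0       0       0       0    
 12        0       0     649       0       0       0       0       0       0       0    
 13        0       0       0       0       0       0       0       0       0       0    
 14        0       0    [16]       0  499.18       0       0       0       0       0    
 15        0       0     142       0       0       0       0       0       0       0    
 16        0       0       0       0  310.52     426       0       0       0       0    
 17        0       0       0       0       0       0       0       0       0       0    
 18        0       0       0     668       0       0       0       0       0       0    
 19        0       0       0       0       0       0       0#ERR!          0       0    
 20        0       0       0       0       0       0       0       0       0Test        
                                                                                        


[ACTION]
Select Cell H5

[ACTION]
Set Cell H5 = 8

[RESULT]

H5: 8                                                                                   
       A       B       C       D       E       F       G       H       I       J        
----------------------------------------------------------------------------------------
  1        0       0OK             0       0       0       0       0       0       0    
  2        0       0       0       0       0       0       0       0       0       0    
  3        0       0       0       0       0       0       0       0       0       0    
  4      785       0       0       0       0       0       0       0       0       0    
  5        0       0       0       0       0       0       0     [8]       0       0    
  6        0       0       0       0       0       0       0       0       0       0    
  7        0       0       0       0   25.10       0       0       0       0       0    
  8        0       0       0       0       0       0       0       0Foo            0    
  9        0       0       0       0       0       0       0       0       0       0    
 10        0     130       0       0       0       0       0       0       0       0    
 11        0       0       0       0       0       0       0       0       0       0    
 12        0       0     649       0       0       0       0       0       0       0    
 13        0       0       0       0       0       0       0       0       0       0    
 14        0       0      16       0  499.18       0       0       0       0       0    
 15        0       0     142       0       0       0       0       0       0       0    
 16        0       0       0       0  310.52     426       0       0       0       0    
 17        0       0       0       0       0       0       0       0       0       0    
 18        0       0       0     668       0       0       0       0       0       0    
 19        0       0       0       0       0       0       0#ERR!          0       0    
 20        0       0       0       0       0       0       0       0       0Test        
                                                                                        


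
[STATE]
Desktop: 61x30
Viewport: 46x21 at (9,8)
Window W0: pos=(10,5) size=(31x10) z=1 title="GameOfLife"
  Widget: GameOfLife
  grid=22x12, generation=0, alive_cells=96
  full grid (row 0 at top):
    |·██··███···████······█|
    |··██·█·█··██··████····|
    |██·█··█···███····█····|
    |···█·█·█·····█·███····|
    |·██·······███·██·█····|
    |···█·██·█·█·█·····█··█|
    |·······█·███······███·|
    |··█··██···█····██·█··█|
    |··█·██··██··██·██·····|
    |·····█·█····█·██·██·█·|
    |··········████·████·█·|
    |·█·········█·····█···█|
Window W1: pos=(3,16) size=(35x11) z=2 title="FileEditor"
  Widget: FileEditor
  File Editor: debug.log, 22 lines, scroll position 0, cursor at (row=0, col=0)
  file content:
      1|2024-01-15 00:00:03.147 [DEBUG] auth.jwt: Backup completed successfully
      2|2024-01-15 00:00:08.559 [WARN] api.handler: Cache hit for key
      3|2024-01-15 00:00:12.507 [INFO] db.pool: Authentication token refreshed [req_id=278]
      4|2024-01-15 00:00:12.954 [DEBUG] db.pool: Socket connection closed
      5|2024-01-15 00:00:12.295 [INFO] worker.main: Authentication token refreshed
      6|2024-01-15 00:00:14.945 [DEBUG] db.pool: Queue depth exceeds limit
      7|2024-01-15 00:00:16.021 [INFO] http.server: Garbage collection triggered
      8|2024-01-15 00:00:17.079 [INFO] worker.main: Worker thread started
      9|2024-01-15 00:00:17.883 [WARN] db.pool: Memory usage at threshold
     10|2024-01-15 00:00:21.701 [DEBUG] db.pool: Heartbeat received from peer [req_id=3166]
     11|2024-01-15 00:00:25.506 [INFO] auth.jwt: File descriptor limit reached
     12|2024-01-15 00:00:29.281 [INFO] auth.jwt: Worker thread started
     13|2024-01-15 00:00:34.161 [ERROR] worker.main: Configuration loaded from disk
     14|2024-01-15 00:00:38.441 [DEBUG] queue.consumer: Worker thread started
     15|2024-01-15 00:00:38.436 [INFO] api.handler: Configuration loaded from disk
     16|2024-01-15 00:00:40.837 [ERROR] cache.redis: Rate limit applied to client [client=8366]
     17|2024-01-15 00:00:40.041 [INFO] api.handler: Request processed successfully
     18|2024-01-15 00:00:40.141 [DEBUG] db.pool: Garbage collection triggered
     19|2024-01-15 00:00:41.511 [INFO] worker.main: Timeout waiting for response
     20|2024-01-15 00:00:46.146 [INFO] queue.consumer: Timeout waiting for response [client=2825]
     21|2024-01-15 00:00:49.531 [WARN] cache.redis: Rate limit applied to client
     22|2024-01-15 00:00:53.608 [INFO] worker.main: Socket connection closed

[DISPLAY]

 ┃Gen: 0                       ┃              
 ┃···█·█·█·····█·███····       ┃              
 ┃·██·······███·██·█····       ┃              
 ┃···█·██·█·█·█·····█··█       ┃              
 ┃·······█·███······███·       ┃              
 ┃··█··██···█····██·█··█       ┃              
 ┗━━━━━━━━━━━━━━━━━━━━━━━━━━━━━┛              
                                              
━━━━━━━━━━━━━━━━━━━━━━━━━━━━┓                 
Editor                      ┃                 
────────────────────────────┨                 
01-15 00:00:03.147 [DEBUG] ▲┃                 
01-15 00:00:08.559 [WARN] a█┃                 
01-15 00:00:12.507 [INFO] d░┃                 
01-15 00:00:12.954 [DEBUG] ░┃                 
01-15 00:00:12.295 [INFO] w░┃                 
01-15 00:00:14.945 [DEBUG] ░┃                 
01-15 00:00:16.021 [INFO] h▼┃                 
━━━━━━━━━━━━━━━━━━━━━━━━━━━━┛                 
                                              
                                              


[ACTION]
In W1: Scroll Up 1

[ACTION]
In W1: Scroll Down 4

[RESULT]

 ┃Gen: 0                       ┃              
 ┃···█·█·█·····█·███····       ┃              
 ┃·██·······███·██·█····       ┃              
 ┃···█·██·█·█·█·····█··█       ┃              
 ┃·······█·███······███·       ┃              
 ┃··█··██···█····██·█··█       ┃              
 ┗━━━━━━━━━━━━━━━━━━━━━━━━━━━━━┛              
                                              
━━━━━━━━━━━━━━━━━━━━━━━━━━━━┓                 
Editor                      ┃                 
────────────────────────────┨                 
01-15 00:00:12.295 [INFO] w▲┃                 
01-15 00:00:14.945 [DEBUG] ░┃                 
01-15 00:00:16.021 [INFO] h█┃                 
01-15 00:00:17.079 [INFO] w░┃                 
01-15 00:00:17.883 [WARN] d░┃                 
01-15 00:00:21.701 [DEBUG] ░┃                 
01-15 00:00:25.506 [INFO] a▼┃                 
━━━━━━━━━━━━━━━━━━━━━━━━━━━━┛                 
                                              
                                              


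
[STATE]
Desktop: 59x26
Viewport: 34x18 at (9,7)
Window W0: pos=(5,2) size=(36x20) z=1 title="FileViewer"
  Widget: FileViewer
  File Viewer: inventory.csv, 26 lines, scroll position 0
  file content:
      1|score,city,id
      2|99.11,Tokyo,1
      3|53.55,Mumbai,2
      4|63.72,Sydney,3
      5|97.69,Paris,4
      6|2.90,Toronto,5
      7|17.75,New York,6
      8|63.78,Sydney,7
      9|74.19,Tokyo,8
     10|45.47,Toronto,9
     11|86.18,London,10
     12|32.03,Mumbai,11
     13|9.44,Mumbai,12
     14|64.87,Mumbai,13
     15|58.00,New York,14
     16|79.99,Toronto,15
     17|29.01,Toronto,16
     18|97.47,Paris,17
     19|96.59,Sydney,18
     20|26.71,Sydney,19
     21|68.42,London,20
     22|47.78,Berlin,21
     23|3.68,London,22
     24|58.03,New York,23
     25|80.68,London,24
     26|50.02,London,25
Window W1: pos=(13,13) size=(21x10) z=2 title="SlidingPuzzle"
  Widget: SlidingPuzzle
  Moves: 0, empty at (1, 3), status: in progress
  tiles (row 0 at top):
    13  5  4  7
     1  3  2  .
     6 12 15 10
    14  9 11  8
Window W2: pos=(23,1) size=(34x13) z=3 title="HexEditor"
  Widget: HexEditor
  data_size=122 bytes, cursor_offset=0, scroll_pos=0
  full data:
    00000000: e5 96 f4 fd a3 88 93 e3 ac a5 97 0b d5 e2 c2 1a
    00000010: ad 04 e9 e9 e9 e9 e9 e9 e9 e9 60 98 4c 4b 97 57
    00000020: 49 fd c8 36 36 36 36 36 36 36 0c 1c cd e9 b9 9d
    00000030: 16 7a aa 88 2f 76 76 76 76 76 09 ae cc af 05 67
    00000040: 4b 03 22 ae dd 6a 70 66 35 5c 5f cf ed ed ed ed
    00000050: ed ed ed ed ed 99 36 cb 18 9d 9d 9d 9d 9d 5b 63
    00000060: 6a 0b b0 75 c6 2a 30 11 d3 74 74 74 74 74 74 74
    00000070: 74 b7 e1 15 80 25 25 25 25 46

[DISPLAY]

55,Mumbai,2   ┃00000030  16 7a aa 
72,Sydney,3   ┃00000040  4b 03 22 
69,Paris,4    ┃00000050  ed ed ed 
0,Toronto,5   ┃00000060  6a 0b b0 
75,New York,6 ┃00000070  74 b7 e1 
78,Sydney,7   ┃                   
19,T┏━━━━━━━━━┗━━━━━━━━━━━━━━━━━━━
47,T┃ SlidingPuzzle     ┃     ░┃  
18,L┠───────────────────┨     ░┃  
03,M┃┌────┬────┬────┬───┃     ░┃  
4,Mu┃│ 13 │  5 │  4 │  7┃     ░┃  
87,M┃├────┼────┼────┼───┃     ░┃  
00,N┃│  1 │  3 │  2 │   ┃     ░┃  
99,T┃├────┼────┼────┼───┃     ▼┃  
━━━━┃│  6 │ 12 │ 15 │ 10┃━━━━━━┛  
    ┗━━━━━━━━━━━━━━━━━━━┛         
                                  
                                  


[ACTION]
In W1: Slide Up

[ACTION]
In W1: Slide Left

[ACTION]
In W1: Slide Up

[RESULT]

55,Mumbai,2   ┃00000030  16 7a aa 
72,Sydney,3   ┃00000040  4b 03 22 
69,Paris,4    ┃00000050  ed ed ed 
0,Toronto,5   ┃00000060  6a 0b b0 
75,New York,6 ┃00000070  74 b7 e1 
78,Sydney,7   ┃                   
19,T┏━━━━━━━━━┗━━━━━━━━━━━━━━━━━━━
47,T┃ SlidingPuzzle     ┃     ░┃  
18,L┠───────────────────┨     ░┃  
03,M┃┌────┬────┬────┬───┃     ░┃  
4,Mu┃│ 13 │  5 │  4 │  7┃     ░┃  
87,M┃├────┼────┼────┼───┃     ░┃  
00,N┃│  1 │  3 │  2 │ 10┃     ░┃  
99,T┃├────┼────┼────┼───┃     ▼┃  
━━━━┃│  6 │ 12 │ 15 │  8┃━━━━━━┛  
    ┗━━━━━━━━━━━━━━━━━━━┛         
                                  
                                  


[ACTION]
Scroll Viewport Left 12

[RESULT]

     ┃53.55,Mumbai,2   ┃00000030  
     ┃63.72,Sydney,3   ┃00000040  
     ┃97.69,Paris,4    ┃00000050  
     ┃2.90,Toronto,5   ┃00000060  
     ┃17.75,New York,6 ┃00000070  
     ┃63.78,Sydney,7   ┃          
     ┃74.19,T┏━━━━━━━━━┗━━━━━━━━━━
     ┃45.47,T┃ SlidingPuzzle     ┃
     ┃86.18,L┠───────────────────┨
     ┃32.03,M┃┌────┬────┬────┬───┃
     ┃9.44,Mu┃│ 13 │  5 │  4 │  7┃
     ┃64.87,M┃├────┼────┼────┼───┃
     ┃58.00,N┃│  1 │  3 │  2 │ 10┃
     ┃79.99,T┃├────┼────┼────┼───┃
     ┗━━━━━━━┃│  6 │ 12 │ 15 │  8┃
             ┗━━━━━━━━━━━━━━━━━━━┛
                                  
                                  


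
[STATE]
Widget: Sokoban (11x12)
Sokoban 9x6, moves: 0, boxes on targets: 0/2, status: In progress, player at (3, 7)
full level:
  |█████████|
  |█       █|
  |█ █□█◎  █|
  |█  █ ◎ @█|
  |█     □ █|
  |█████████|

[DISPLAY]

█████████  
█       █  
█ █□█◎  █  
█  █ ◎ @█  
█     □ █  
█████████  
Moves: 0  0
           
           
           
           
           


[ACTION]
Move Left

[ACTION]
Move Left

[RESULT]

█████████  
█       █  
█ █□█◎  █  
█  █ +  █  
█     □ █  
█████████  
Moves: 2  0
           
           
           
           
           


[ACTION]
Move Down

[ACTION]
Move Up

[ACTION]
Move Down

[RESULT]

█████████  
█       █  
█ █□█◎  █  
█  █ ◎  █  
█    @□ █  
█████████  
Moves: 5  0
           
           
           
           
           


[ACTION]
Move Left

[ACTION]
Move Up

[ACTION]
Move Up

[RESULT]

█████████  
█       █  
█ █□█◎  █  
█  █@◎  █  
█     □ █  
█████████  
Moves: 7  0
           
           
           
           
           


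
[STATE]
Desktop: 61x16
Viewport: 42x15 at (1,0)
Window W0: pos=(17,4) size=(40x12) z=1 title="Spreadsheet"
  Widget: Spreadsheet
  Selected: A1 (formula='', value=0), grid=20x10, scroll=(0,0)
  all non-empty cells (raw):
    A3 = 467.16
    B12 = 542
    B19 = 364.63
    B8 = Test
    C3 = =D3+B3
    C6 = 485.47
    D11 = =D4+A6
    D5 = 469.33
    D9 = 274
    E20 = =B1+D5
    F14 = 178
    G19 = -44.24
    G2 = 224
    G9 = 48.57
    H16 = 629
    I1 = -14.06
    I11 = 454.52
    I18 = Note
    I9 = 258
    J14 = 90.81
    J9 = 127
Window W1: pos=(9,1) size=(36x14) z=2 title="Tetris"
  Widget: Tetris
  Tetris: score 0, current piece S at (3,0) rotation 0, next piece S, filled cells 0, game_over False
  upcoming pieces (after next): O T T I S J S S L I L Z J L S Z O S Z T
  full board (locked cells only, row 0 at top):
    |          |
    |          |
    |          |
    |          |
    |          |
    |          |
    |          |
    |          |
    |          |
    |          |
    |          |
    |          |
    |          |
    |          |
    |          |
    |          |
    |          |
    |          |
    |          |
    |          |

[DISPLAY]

                                          
        ┏━━━━━━━━━━━━━━━━━━━━━━━━━━━━━━━━━
        ┃ Tetris                          
        ┠─────────────────────────────────
        ┃          │Next:                 
        ┃          │ ░░                   
        ┃          │░░                    
        ┃          │                      
        ┃          │                      
        ┃          │                      
        ┃          │Score:                
        ┃          │0                     
        ┃          │                      
        ┃          │                      
        ┗━━━━━━━━━━━━━━━━━━━━━━━━━━━━━━━━━


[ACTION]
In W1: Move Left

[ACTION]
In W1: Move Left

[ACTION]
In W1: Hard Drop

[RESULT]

                                          
        ┏━━━━━━━━━━━━━━━━━━━━━━━━━━━━━━━━━
        ┃ Tetris                          
        ┠─────────────────────────────────
        ┃          │Next:                 
        ┃          │▓▓                    
        ┃          │▓▓                    
        ┃          │                      
        ┃          │                      
        ┃          │                      
        ┃          │Score:                
        ┃          │0                     
        ┃  ░░      │                      
        ┃ ░░       │                      
        ┗━━━━━━━━━━━━━━━━━━━━━━━━━━━━━━━━━


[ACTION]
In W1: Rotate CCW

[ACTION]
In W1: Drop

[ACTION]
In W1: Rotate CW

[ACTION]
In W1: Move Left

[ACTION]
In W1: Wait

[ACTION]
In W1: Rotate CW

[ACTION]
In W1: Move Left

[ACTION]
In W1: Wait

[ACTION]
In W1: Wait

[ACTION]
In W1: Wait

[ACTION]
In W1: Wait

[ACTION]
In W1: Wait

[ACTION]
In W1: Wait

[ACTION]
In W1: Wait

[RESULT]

                                          
        ┏━━━━━━━━━━━━━━━━━━━━━━━━━━━━━━━━━
        ┃ Tetris                          
        ┠─────────────────────────────────
        ┃ ░░       │Next:                 
        ┃  ░       │▓▓                    
        ┃          │▓▓                    
        ┃          │                      
        ┃          │                      
        ┃          │                      
        ┃          │Score:                
        ┃          │0                     
        ┃  ░░      │                      
        ┃ ░░       │                      
        ┗━━━━━━━━━━━━━━━━━━━━━━━━━━━━━━━━━


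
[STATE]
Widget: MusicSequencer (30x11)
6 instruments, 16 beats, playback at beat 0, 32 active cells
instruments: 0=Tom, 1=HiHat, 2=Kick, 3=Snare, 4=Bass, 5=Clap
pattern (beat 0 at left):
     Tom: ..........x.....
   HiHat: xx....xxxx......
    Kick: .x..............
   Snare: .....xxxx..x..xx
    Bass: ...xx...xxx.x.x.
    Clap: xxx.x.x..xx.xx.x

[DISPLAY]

      ▼123456789012345        
   Tom··········█·····        
 HiHat██····████······        
  Kick·█··············        
 Snare·····████··█··██        
  Bass···██···███·█·█·        
  Clap███·█·█··██·██·█        
                              
                              
                              
                              


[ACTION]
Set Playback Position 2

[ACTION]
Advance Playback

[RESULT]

      012▼456789012345        
   Tom··········█·····        
 HiHat██····████······        
  Kick·█··············        
 Snare·····████··█··██        
  Bass···██···███·█·█·        
  Clap███·█·█··██·██·█        
                              
                              
                              
                              


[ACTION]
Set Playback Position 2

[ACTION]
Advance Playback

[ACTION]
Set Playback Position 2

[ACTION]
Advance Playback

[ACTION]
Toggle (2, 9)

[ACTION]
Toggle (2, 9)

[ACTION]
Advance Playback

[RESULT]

      0123▼56789012345        
   Tom··········█·····        
 HiHat██····████······        
  Kick·█··············        
 Snare·····████··█··██        
  Bass···██···███·█·█·        
  Clap███·█·█··██·██·█        
                              
                              
                              
                              


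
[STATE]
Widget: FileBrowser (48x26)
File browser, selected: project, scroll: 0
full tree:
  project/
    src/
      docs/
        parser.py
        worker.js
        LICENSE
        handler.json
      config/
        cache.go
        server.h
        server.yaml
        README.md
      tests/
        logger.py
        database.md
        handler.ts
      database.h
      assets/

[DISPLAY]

> [-] project/                                  
    [+] src/                                    
                                                
                                                
                                                
                                                
                                                
                                                
                                                
                                                
                                                
                                                
                                                
                                                
                                                
                                                
                                                
                                                
                                                
                                                
                                                
                                                
                                                
                                                
                                                
                                                


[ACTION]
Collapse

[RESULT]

> [+] project/                                  
                                                
                                                
                                                
                                                
                                                
                                                
                                                
                                                
                                                
                                                
                                                
                                                
                                                
                                                
                                                
                                                
                                                
                                                
                                                
                                                
                                                
                                                
                                                
                                                
                                                


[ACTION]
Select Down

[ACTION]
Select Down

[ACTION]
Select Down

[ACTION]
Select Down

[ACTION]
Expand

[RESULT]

> [-] project/                                  
    [+] src/                                    
                                                
                                                
                                                
                                                
                                                
                                                
                                                
                                                
                                                
                                                
                                                
                                                
                                                
                                                
                                                
                                                
                                                
                                                
                                                
                                                
                                                
                                                
                                                
                                                


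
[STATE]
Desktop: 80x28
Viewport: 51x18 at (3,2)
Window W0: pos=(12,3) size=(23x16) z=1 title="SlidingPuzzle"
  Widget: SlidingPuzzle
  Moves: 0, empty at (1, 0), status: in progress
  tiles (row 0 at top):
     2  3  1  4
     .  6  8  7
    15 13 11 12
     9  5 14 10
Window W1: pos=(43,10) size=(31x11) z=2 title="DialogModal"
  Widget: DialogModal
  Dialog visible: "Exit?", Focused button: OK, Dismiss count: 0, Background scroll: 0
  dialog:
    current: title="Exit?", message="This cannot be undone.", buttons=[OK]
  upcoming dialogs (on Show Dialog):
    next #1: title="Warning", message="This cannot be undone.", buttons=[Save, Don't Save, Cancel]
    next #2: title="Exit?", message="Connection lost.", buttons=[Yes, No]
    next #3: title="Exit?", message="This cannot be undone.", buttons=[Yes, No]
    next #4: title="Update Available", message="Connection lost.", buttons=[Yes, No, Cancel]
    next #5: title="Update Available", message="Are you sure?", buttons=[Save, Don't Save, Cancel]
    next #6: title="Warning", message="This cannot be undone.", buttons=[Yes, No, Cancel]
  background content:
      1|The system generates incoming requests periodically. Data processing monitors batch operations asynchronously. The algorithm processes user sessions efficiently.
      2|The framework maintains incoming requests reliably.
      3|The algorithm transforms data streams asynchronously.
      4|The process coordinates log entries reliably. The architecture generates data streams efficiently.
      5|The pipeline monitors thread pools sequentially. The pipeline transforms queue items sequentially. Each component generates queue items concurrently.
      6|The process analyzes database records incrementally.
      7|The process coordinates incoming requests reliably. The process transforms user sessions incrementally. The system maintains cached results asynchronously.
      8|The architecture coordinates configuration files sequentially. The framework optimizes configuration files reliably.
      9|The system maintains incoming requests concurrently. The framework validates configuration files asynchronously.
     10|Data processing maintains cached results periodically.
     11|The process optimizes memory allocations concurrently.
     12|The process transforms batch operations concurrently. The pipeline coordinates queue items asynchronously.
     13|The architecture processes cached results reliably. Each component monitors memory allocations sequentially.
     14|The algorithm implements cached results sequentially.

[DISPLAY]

                                                   
         ┏━━━━━━━━━━━━━━━━━━━━━┓                   
         ┃ SlidingPuzzle       ┃                   
         ┠─────────────────────┨                   
         ┃┌────┬────┬────┬────┐┃                   
         ┃│  2 │  3 │  1 │  4 │┃                   
         ┃├────┼────┼────┼────┤┃                   
         ┃│    │  6 │  8 │  7 │┃                   
         ┃├────┼────┼────┼────┤┃        ┏━━━━━━━━━━
         ┃│ 15 │ 13 │ 11 │ 12 │┃        ┃ DialogMod
         ┃├────┼────┼────┼────┤┃        ┠──────────
         ┃│  9 │  5 │ 14 │ 10 │┃        ┃The system
         ┃└────┴────┴────┴────┘┃        ┃Th┌───────
         ┃Moves: 0             ┃        ┃Th│       
         ┃                     ┃        ┃Th│ This c
         ┃                     ┃        ┃Th│       
         ┗━━━━━━━━━━━━━━━━━━━━━┛        ┃Th└───────
                                        ┃The proces


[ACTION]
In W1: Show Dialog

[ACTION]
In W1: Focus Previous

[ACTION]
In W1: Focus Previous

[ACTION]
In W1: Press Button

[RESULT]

                                                   
         ┏━━━━━━━━━━━━━━━━━━━━━┓                   
         ┃ SlidingPuzzle       ┃                   
         ┠─────────────────────┨                   
         ┃┌────┬────┬────┬────┐┃                   
         ┃│  2 │  3 │  1 │  4 │┃                   
         ┃├────┼────┼────┼────┤┃                   
         ┃│    │  6 │  8 │  7 │┃                   
         ┃├────┼────┼────┼────┤┃        ┏━━━━━━━━━━
         ┃│ 15 │ 13 │ 11 │ 12 │┃        ┃ DialogMod
         ┃├────┼────┼────┼────┤┃        ┠──────────
         ┃│  9 │  5 │ 14 │ 10 │┃        ┃The system
         ┃└────┴────┴────┴────┘┃        ┃The framew
         ┃Moves: 0             ┃        ┃The algori
         ┃                     ┃        ┃The proces
         ┃                     ┃        ┃The pipeli
         ┗━━━━━━━━━━━━━━━━━━━━━┛        ┃The proces
                                        ┃The proces


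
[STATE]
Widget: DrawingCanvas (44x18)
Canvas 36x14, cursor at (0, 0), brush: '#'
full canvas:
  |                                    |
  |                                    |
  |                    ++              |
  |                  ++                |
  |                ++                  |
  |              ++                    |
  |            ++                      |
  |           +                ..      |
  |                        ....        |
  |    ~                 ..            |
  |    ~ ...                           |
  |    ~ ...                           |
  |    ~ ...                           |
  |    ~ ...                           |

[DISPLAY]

+                                           
                                            
                    ++                      
                  ++                        
                ++                          
              ++                            
            ++                              
           +                ..              
                        ....                
    ~                 ..                    
    ~ ...                                   
    ~ ...                                   
    ~ ...                                   
    ~ ...                                   
                                            
                                            
                                            
                                            


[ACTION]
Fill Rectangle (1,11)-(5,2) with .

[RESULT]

+                                           
  ..........                                
  ..........        ++                      
  ..........      ++                        
  ..........    ++                          
  ..........  ++                            
            ++                              
           +                ..              
                        ....                
    ~                 ..                    
    ~ ...                                   
    ~ ...                                   
    ~ ...                                   
    ~ ...                                   
                                            
                                            
                                            
                                            


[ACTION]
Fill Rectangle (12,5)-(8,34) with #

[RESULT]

+                                           
  ..........                                
  ..........        ++                      
  ..........      ++                        
  ..........    ++                          
  ..........  ++                            
            ++                              
           +                ..              
     ##############################         
    ~##############################         
    ~##############################         
    ~##############################         
    ~##############################         
    ~ ...                                   
                                            
                                            
                                            
                                            


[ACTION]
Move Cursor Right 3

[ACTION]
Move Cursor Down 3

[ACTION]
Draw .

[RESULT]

                                            
  ..........                                
  ..........        ++                      
  ..........      ++                        
  ..........    ++                          
  ..........  ++                            
            ++                              
           +                ..              
     ##############################         
    ~##############################         
    ~##############################         
    ~##############################         
    ~##############################         
    ~ ...                                   
                                            
                                            
                                            
                                            
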